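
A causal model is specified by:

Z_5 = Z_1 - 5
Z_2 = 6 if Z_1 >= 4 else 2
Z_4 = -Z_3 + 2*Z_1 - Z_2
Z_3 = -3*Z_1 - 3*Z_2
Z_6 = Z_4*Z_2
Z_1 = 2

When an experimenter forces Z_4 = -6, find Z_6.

Under do(Z_4=-6), the mechanism Z_4 = -Z_3 + 2*Z_1 - Z_2 is discarded; Z_4 is fixed at -6.
Z_2 = 6 if Z_1 >= 4 else 2  [with Z_1=2]  = 2
Z_6 = Z_4*Z_2  [with Z_4=-6, Z_2=2]  = -12

-12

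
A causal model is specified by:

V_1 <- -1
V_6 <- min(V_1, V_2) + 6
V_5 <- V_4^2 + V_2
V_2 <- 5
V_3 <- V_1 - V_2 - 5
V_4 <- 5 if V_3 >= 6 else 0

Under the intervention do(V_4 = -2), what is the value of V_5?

9

Intervening sets V_4 = -2 and removes its equation (V_4 <- 5 if V_3 >= 6 else 0).
V_5 = V_4^2 + V_2  [with V_4=-2, V_2=5]  = 9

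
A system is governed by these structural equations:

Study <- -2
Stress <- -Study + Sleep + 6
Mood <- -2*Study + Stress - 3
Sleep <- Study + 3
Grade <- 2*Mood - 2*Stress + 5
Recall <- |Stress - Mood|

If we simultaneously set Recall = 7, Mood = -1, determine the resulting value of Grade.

Setting Recall = 7, Mood = -1 by intervention discards those variables' equations.
Sleep = Study + 3  [with Study=-2]  = 1
Stress = -Study + Sleep + 6  [with Study=-2, Sleep=1]  = 9
Grade = 2*Mood - 2*Stress + 5  [with Mood=-1, Stress=9]  = -15

-15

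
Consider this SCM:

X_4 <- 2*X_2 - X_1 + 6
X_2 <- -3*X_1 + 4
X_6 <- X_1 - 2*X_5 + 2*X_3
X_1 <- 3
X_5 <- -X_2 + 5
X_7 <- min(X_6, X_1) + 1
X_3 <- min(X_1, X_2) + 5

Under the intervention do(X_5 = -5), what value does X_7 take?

4

Under do(X_5=-5), the mechanism X_5 <- -X_2 + 5 is discarded; X_5 is fixed at -5.
X_2 = -3*X_1 + 4  [with X_1=3]  = -5
X_3 = min(X_1, X_2) + 5  [with X_1=3, X_2=-5]  = 0
X_6 = X_1 - 2*X_5 + 2*X_3  [with X_1=3, X_5=-5, X_3=0]  = 13
X_7 = min(X_6, X_1) + 1  [with X_6=13, X_1=3]  = 4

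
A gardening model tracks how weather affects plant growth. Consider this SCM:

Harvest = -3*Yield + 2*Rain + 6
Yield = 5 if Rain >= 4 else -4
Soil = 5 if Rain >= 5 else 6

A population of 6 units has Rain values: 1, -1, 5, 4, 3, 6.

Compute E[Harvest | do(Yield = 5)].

-3

The intervention sets Yield=5 in all 6 units regardless of Rain. Recomputing Harvest per unit gives -7, -11, 1, -1, -3, 3; average -3.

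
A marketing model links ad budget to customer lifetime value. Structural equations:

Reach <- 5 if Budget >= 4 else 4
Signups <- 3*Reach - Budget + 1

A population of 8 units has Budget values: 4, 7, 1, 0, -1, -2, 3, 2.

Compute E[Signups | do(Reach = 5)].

Under do(Reach=5), Reach's equation is replaced by Reach=5 for every unit. Per-unit Signups: 12, 9, 15, 16, 17, 18, 13, 14. Mean = 14.25.

14.25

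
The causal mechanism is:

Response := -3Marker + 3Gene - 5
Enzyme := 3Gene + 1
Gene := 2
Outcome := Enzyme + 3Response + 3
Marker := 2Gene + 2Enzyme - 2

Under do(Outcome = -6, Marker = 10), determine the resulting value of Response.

Under do(Outcome = -6, Marker = 10), each intervened variable's structural equation is replaced by its fixed value.
Response = -3Marker + 3Gene - 5  [with Marker=10, Gene=2]  = -29

-29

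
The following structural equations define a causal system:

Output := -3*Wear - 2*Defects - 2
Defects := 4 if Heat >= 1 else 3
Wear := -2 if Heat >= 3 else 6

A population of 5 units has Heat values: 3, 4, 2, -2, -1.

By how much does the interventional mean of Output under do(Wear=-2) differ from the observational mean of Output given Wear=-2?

0.8

Every unit gets Wear=-2 under the intervention. Output values become -4, -4, -4, -2, -2; E[Output|do(Wear=-2)] = -3.2.
Conditioning on Wear=-2 selects the 2 unit(s) with Heat ∈ {3, 4}. Their Output values: -4, -4. Mean = -4.
Difference = -3.2 − (-4) = 0.8.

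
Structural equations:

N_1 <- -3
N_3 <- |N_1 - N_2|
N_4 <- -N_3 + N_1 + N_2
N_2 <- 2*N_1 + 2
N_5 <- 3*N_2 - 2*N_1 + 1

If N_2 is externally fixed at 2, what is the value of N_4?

Under do(N_2=2), the mechanism N_2 <- 2*N_1 + 2 is discarded; N_2 is fixed at 2.
N_3 = |N_1 - N_2|  [with N_1=-3, N_2=2]  = 5
N_4 = -N_3 + N_1 + N_2  [with N_3=5, N_1=-3, N_2=2]  = -6

-6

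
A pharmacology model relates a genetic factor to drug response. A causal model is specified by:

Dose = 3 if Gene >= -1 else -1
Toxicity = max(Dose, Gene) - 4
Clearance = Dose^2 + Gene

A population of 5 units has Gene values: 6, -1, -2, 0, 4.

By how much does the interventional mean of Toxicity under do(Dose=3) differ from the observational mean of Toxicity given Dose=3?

do(Dose=3) breaks Dose's dependence on Gene. With Dose=3 fixed, Toxicity across the units is 2, -1, -1, -1, 0, mean -0.2.
Observing Dose=3 restricts to units where Dose's equation naturally yields 3: Gene ∈ {6, -1, 0, 4}. In that subpopulation Toxicity = 2, -1, -1, 0, mean 0.
Difference = -0.2 − 0 = -0.2.

-0.2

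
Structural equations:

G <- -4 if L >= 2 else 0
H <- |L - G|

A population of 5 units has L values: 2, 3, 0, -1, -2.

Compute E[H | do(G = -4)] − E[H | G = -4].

-2.1

do(G=-4) breaks G's dependence on L. With G=-4 fixed, H across the units is 6, 7, 4, 3, 2, mean 4.4.
Observing G=-4 restricts to units where G's equation naturally yields -4: L ∈ {2, 3}. In that subpopulation H = 6, 7, mean 6.5.
Difference = 4.4 − 6.5 = -2.1.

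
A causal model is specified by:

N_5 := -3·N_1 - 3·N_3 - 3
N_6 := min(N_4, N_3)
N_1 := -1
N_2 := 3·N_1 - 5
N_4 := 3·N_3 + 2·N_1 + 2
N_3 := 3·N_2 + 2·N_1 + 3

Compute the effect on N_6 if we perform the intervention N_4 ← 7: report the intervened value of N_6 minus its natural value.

Under do(N_4=7), the mechanism N_4 := 3·N_3 + 2·N_1 + 2 is discarded; N_4 is fixed at 7.
N_2 = 3·N_1 - 5  [with N_1=-1]  = -8
N_3 = 3·N_2 + 2·N_1 + 3  [with N_2=-8, N_1=-1]  = -23
N_6 = min(N_4, N_3)  [with N_4=7, N_3=-23]  = -23
Without intervention: N_2 = 3·N_1 - 5  [with N_1=-1]  = -8; N_3 = 3·N_2 + 2·N_1 + 3  [with N_2=-8, N_1=-1]  = -23; N_4 = 3·N_3 + 2·N_1 + 2  [with N_3=-23, N_1=-1]  = -69; N_6 = min(N_4, N_3)  [with N_4=-69, N_3=-23]  = -69.
Change = -23 − (-69) = 46.

46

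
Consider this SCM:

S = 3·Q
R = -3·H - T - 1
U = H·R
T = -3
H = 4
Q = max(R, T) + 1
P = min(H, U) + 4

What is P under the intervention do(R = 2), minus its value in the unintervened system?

The intervention breaks the incoming arrows to R: R = -3·H - T - 1 no longer applies, and R = 2.
U = H·R  [with H=4, R=2]  = 8
P = min(H, U) + 4  [with H=4, U=8]  = 8
Without intervention: R = -3·H - T - 1  [with H=4, T=-3]  = -10; U = H·R  [with H=4, R=-10]  = -40; P = min(H, U) + 4  [with H=4, U=-40]  = -36.
Change = 8 − (-36) = 44.

44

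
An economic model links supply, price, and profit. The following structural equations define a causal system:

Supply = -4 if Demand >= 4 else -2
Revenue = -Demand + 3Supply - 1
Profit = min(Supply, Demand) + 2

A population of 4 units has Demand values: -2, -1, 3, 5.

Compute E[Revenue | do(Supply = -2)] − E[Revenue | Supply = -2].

-1.25

Under do(Supply=-2), Supply's equation is replaced by Supply=-2 for every unit. Per-unit Revenue: -5, -6, -10, -12. Mean = -8.25.
E[Revenue|Supply=-2] averages over only the 3 units with Supply=-2 (Demand = -2, -1, 3): Revenue = -5, -6, -10, mean -7.
Difference = -8.25 − (-7) = -1.25.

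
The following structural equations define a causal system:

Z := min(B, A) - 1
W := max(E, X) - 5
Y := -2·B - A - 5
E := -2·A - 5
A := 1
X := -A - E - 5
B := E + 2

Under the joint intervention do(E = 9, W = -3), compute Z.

0

Setting E = 9, W = -3 by intervention discards those variables' equations.
B = E + 2  [with E=9]  = 11
Z = min(B, A) - 1  [with B=11, A=1]  = 0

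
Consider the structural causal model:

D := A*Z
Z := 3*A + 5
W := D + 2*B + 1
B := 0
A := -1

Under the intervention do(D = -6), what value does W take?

Intervening sets D = -6 and removes its equation (D := A*Z).
W = D + 2*B + 1  [with D=-6, B=0]  = -5

-5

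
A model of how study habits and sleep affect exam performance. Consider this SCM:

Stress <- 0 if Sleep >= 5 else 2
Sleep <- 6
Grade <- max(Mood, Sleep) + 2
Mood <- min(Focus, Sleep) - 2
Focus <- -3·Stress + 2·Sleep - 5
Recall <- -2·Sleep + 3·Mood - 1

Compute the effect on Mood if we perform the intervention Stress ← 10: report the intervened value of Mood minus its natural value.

Under do(Stress=10), the mechanism Stress <- 0 if Sleep >= 5 else 2 is discarded; Stress is fixed at 10.
Focus = -3·Stress + 2·Sleep - 5  [with Stress=10, Sleep=6]  = -23
Mood = min(Focus, Sleep) - 2  [with Focus=-23, Sleep=6]  = -25
Without intervention: Stress = 0 if Sleep >= 5 else 2  [with Sleep=6]  = 0; Focus = -3·Stress + 2·Sleep - 5  [with Stress=0, Sleep=6]  = 7; Mood = min(Focus, Sleep) - 2  [with Focus=7, Sleep=6]  = 4.
Change = -25 − 4 = -29.

-29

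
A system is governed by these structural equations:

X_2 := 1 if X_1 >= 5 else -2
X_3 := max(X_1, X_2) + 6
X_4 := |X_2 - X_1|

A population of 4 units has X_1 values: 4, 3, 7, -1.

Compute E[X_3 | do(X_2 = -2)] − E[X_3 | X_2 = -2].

Every unit gets X_2=-2 under the intervention. X_3 values become 10, 9, 13, 5; E[X_3|do(X_2=-2)] = 9.25.
E[X_3|X_2=-2] averages over only the 3 units with X_2=-2 (X_1 = 4, 3, -1): X_3 = 10, 9, 5, mean 8.
Difference = 9.25 − 8 = 1.25.

1.25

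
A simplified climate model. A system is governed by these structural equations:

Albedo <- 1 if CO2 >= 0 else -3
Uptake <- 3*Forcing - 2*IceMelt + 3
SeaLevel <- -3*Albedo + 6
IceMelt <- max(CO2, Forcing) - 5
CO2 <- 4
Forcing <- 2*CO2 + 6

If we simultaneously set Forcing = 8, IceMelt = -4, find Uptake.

Under do(Forcing = 8, IceMelt = -4), each intervened variable's structural equation is replaced by its fixed value.
Uptake = 3*Forcing - 2*IceMelt + 3  [with Forcing=8, IceMelt=-4]  = 35

35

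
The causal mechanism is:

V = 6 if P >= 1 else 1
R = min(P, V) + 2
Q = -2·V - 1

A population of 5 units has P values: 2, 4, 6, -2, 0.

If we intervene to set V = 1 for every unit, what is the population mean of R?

2.2

do(V=1) breaks V's dependence on P. With V=1 fixed, R across the units is 3, 3, 3, 0, 2, mean 2.2.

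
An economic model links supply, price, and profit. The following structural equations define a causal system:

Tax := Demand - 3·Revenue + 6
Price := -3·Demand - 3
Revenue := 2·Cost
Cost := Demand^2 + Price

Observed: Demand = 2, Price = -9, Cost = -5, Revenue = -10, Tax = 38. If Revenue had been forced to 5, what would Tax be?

-7

Intervening sets Revenue = 5 and removes its equation (Revenue := 2·Cost).
Tax = Demand - 3·Revenue + 6  [with Demand=2, Revenue=5]  = -7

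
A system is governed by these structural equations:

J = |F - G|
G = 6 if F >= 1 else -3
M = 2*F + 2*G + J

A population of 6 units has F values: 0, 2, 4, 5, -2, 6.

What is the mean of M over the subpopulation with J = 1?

7

Conditioning on J=1 selects the 2 unit(s) with F ∈ {5, -2}. Their M values: 23, -9. Mean = 7.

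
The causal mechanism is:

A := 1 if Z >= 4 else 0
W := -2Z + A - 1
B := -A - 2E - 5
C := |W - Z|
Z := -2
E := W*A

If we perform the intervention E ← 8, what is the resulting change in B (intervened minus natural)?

Intervening sets E = 8 and removes its equation (E := W*A).
A = 1 if Z >= 4 else 0  [with Z=-2]  = 0
B = -A - 2E - 5  [with A=0, E=8]  = -21
Without intervention: A = 1 if Z >= 4 else 0  [with Z=-2]  = 0; W = -2Z + A - 1  [with Z=-2, A=0]  = 3; E = W*A  [with W=3, A=0]  = 0; B = -A - 2E - 5  [with A=0, E=0]  = -5.
Change = -21 − (-5) = -16.

-16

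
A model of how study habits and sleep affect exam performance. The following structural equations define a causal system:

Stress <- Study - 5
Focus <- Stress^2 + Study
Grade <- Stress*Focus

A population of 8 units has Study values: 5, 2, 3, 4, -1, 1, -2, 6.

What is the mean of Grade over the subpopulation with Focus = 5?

Observing Focus=5 restricts to units where Focus's equation naturally yields 5: Study ∈ {5, 4}. In that subpopulation Grade = 0, -5, mean -2.5.

-2.5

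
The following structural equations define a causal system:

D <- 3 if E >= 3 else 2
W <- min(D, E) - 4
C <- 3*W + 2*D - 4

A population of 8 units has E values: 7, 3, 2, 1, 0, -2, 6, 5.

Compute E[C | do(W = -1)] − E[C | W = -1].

Every unit gets W=-1 under the intervention. C values become -1, -1, -3, -3, -3, -3, -1, -1; E[C|do(W=-1)] = -2.
Conditioning on W=-1 selects the 4 unit(s) with E ∈ {7, 3, 6, 5}. Their C values: -1, -1, -1, -1. Mean = -1.
Difference = -2 − (-1) = -1.

-1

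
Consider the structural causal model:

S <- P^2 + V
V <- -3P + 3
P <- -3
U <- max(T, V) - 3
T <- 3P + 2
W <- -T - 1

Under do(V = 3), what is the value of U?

The intervention breaks the incoming arrows to V: V <- -3P + 3 no longer applies, and V = 3.
T = 3P + 2  [with P=-3]  = -7
U = max(T, V) - 3  [with T=-7, V=3]  = 0

0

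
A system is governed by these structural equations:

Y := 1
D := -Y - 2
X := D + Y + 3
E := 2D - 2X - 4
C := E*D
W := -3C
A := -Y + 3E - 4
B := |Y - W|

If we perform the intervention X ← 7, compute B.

217

The intervention breaks the incoming arrows to X: X := D + Y + 3 no longer applies, and X = 7.
D = -Y - 2  [with Y=1]  = -3
E = 2D - 2X - 4  [with D=-3, X=7]  = -24
C = E*D  [with E=-24, D=-3]  = 72
W = -3C  [with C=72]  = -216
B = |Y - W|  [with Y=1, W=-216]  = 217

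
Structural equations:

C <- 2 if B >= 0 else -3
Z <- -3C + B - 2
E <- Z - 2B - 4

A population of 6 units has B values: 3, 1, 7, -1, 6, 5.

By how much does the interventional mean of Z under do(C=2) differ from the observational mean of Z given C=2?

do(C=2) breaks C's dependence on B. With C=2 fixed, Z across the units is -5, -7, -1, -9, -2, -3, mean -4.5.
E[Z|C=2] averages over only the 5 units with C=2 (B = 3, 1, 7, 6, 5): Z = -5, -7, -1, -2, -3, mean -3.6.
Difference = -4.5 − (-3.6) = -0.9.

-0.9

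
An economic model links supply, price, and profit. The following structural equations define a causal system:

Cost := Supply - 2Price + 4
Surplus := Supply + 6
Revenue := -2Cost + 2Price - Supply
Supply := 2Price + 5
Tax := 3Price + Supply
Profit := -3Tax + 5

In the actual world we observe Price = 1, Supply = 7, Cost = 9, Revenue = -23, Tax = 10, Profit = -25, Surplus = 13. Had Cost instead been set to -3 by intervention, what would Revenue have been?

The intervention breaks the incoming arrows to Cost: Cost := Supply - 2Price + 4 no longer applies, and Cost = -3.
Supply = 2Price + 5  [with Price=1]  = 7
Revenue = -2Cost + 2Price - Supply  [with Cost=-3, Price=1, Supply=7]  = 1

1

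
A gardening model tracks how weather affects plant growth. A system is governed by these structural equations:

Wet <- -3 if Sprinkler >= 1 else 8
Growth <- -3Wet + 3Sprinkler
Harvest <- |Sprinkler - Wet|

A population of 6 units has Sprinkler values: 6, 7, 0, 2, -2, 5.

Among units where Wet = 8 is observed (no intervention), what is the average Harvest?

9

Observing Wet=8 restricts to units where Wet's equation naturally yields 8: Sprinkler ∈ {0, -2}. In that subpopulation Harvest = 8, 10, mean 9.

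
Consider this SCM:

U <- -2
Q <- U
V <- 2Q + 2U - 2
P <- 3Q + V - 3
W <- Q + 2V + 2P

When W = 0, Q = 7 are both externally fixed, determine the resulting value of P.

Setting W = 0, Q = 7 by intervention discards those variables' equations.
V = 2Q + 2U - 2  [with Q=7, U=-2]  = 8
P = 3Q + V - 3  [with Q=7, V=8]  = 26

26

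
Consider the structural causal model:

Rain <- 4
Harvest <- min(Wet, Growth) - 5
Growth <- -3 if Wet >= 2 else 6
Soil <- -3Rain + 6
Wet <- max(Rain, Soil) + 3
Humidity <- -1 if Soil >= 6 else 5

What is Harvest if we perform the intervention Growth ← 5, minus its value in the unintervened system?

Under do(Growth=5), the mechanism Growth <- -3 if Wet >= 2 else 6 is discarded; Growth is fixed at 5.
Soil = -3Rain + 6  [with Rain=4]  = -6
Wet = max(Rain, Soil) + 3  [with Rain=4, Soil=-6]  = 7
Harvest = min(Wet, Growth) - 5  [with Wet=7, Growth=5]  = 0
Without intervention: Soil = -3Rain + 6  [with Rain=4]  = -6; Wet = max(Rain, Soil) + 3  [with Rain=4, Soil=-6]  = 7; Growth = -3 if Wet >= 2 else 6  [with Wet=7]  = -3; Harvest = min(Wet, Growth) - 5  [with Wet=7, Growth=-3]  = -8.
Change = 0 − (-8) = 8.

8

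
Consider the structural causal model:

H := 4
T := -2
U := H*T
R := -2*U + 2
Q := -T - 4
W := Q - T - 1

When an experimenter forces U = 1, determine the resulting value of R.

The intervention breaks the incoming arrows to U: U := H*T no longer applies, and U = 1.
R = -2*U + 2  [with U=1]  = 0

0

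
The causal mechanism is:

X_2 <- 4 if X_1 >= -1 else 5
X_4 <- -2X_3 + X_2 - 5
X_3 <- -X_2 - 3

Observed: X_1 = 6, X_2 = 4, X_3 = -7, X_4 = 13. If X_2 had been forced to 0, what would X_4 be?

Under do(X_2=0), the mechanism X_2 <- 4 if X_1 >= -1 else 5 is discarded; X_2 is fixed at 0.
X_3 = -X_2 - 3  [with X_2=0]  = -3
X_4 = -2X_3 + X_2 - 5  [with X_3=-3, X_2=0]  = 1

1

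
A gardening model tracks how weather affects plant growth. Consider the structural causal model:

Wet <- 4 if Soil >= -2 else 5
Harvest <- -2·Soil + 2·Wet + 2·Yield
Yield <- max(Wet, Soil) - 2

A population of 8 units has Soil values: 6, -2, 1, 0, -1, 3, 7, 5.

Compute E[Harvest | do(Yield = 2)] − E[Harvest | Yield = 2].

do(Yield=2) breaks Yield's dependence on Soil. With Yield=2 fixed, Harvest across the units is 0, 16, 10, 12, 14, 6, -2, 2, mean 7.25.
Observing Yield=2 restricts to units where Yield's equation naturally yields 2: Soil ∈ {-2, 1, 0, -1, 3}. In that subpopulation Harvest = 16, 10, 12, 14, 6, mean 11.6.
Difference = 7.25 − 11.6 = -4.35.

-4.35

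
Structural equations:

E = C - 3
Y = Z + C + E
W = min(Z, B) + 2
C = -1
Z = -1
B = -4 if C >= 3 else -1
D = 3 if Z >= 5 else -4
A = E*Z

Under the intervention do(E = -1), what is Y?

The intervention breaks the incoming arrows to E: E = C - 3 no longer applies, and E = -1.
Y = Z + C + E  [with Z=-1, C=-1, E=-1]  = -3

-3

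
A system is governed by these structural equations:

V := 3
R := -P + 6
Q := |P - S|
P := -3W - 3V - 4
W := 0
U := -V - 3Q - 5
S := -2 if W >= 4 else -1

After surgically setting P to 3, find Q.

do(P=3) replaces the equation P := -3W - 3V - 4 with the constant P = 3.
S = -2 if W >= 4 else -1  [with W=0]  = -1
Q = |P - S|  [with P=3, S=-1]  = 4

4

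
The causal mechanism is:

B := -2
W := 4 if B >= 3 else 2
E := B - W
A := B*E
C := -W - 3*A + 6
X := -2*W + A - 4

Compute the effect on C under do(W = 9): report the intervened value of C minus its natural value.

-49

do(W=9) replaces the equation W := 4 if B >= 3 else 2 with the constant W = 9.
E = B - W  [with B=-2, W=9]  = -11
A = B*E  [with B=-2, E=-11]  = 22
C = -W - 3*A + 6  [with W=9, A=22]  = -69
Without intervention: W = 4 if B >= 3 else 2  [with B=-2]  = 2; E = B - W  [with B=-2, W=2]  = -4; A = B*E  [with B=-2, E=-4]  = 8; C = -W - 3*A + 6  [with W=2, A=8]  = -20.
Change = -69 − (-20) = -49.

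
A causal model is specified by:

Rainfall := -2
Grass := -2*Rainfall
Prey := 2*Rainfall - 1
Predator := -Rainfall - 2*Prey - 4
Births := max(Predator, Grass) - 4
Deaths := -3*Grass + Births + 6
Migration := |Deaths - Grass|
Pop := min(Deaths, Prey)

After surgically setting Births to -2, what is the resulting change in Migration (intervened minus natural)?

6

Under do(Births=-2), the mechanism Births := max(Predator, Grass) - 4 is discarded; Births is fixed at -2.
Grass = -2*Rainfall  [with Rainfall=-2]  = 4
Deaths = -3*Grass + Births + 6  [with Grass=4, Births=-2]  = -8
Migration = |Deaths - Grass|  [with Deaths=-8, Grass=4]  = 12
Without intervention: Grass = -2*Rainfall  [with Rainfall=-2]  = 4; Prey = 2*Rainfall - 1  [with Rainfall=-2]  = -5; Predator = -Rainfall - 2*Prey - 4  [with Rainfall=-2, Prey=-5]  = 8; Births = max(Predator, Grass) - 4  [with Predator=8, Grass=4]  = 4; Deaths = -3*Grass + Births + 6  [with Grass=4, Births=4]  = -2; Migration = |Deaths - Grass|  [with Deaths=-2, Grass=4]  = 6.
Change = 12 − 6 = 6.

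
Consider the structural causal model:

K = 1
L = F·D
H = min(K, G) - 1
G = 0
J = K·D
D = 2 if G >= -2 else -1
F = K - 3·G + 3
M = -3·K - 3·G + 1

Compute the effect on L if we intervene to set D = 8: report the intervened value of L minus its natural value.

24

do(D=8) replaces the equation D = 2 if G >= -2 else -1 with the constant D = 8.
F = K - 3·G + 3  [with K=1, G=0]  = 4
L = F·D  [with F=4, D=8]  = 32
Without intervention: F = K - 3·G + 3  [with K=1, G=0]  = 4; D = 2 if G >= -2 else -1  [with G=0]  = 2; L = F·D  [with F=4, D=2]  = 8.
Change = 32 − 8 = 24.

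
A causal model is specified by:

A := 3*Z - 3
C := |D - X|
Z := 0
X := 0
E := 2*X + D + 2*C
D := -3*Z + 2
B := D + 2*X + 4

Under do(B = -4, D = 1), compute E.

Under do(B = -4, D = 1), each intervened variable's structural equation is replaced by its fixed value.
C = |D - X|  [with D=1, X=0]  = 1
E = 2*X + D + 2*C  [with X=0, D=1, C=1]  = 3

3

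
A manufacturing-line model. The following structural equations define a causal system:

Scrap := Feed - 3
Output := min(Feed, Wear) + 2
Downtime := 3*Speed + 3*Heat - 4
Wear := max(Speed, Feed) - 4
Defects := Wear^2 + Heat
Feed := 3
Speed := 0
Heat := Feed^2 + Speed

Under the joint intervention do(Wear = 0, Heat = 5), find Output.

The joint intervention fixes Wear = 0, Heat = 5, removing each variable's own equation.
Output = min(Feed, Wear) + 2  [with Feed=3, Wear=0]  = 2

2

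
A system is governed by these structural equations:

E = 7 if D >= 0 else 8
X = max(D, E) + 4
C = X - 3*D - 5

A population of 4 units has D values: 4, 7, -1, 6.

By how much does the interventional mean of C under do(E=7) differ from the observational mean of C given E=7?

do(E=7) breaks E's dependence on D. With E=7 fixed, C across the units is -6, -15, 9, -12, mean -6.
Observing E=7 restricts to units where E's equation naturally yields 7: D ∈ {4, 7, 6}. In that subpopulation C = -6, -15, -12, mean -11.
Difference = -6 − (-11) = 5.

5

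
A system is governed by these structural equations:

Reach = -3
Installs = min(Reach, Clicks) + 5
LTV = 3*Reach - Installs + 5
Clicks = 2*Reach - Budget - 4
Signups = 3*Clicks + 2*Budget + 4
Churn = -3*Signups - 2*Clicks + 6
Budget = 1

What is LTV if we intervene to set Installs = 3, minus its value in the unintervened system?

The intervention breaks the incoming arrows to Installs: Installs = min(Reach, Clicks) + 5 no longer applies, and Installs = 3.
LTV = 3*Reach - Installs + 5  [with Reach=-3, Installs=3]  = -7
Without intervention: Clicks = 2*Reach - Budget - 4  [with Reach=-3, Budget=1]  = -11; Installs = min(Reach, Clicks) + 5  [with Reach=-3, Clicks=-11]  = -6; LTV = 3*Reach - Installs + 5  [with Reach=-3, Installs=-6]  = 2.
Change = -7 − 2 = -9.

-9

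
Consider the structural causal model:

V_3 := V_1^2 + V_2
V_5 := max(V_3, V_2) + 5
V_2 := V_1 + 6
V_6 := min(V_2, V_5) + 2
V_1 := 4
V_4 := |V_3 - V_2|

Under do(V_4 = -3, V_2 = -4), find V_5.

The joint intervention fixes V_4 = -3, V_2 = -4, removing each variable's own equation.
V_3 = V_1^2 + V_2  [with V_1=4, V_2=-4]  = 12
V_5 = max(V_3, V_2) + 5  [with V_3=12, V_2=-4]  = 17

17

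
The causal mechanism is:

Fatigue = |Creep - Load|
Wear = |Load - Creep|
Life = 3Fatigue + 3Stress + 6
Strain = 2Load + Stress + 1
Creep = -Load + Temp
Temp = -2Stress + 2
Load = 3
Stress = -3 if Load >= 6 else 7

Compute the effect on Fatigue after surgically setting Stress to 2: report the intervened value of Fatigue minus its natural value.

Under do(Stress=2), the mechanism Stress = -3 if Load >= 6 else 7 is discarded; Stress is fixed at 2.
Temp = -2Stress + 2  [with Stress=2]  = -2
Creep = -Load + Temp  [with Load=3, Temp=-2]  = -5
Fatigue = |Creep - Load|  [with Creep=-5, Load=3]  = 8
Without intervention: Stress = -3 if Load >= 6 else 7  [with Load=3]  = 7; Temp = -2Stress + 2  [with Stress=7]  = -12; Creep = -Load + Temp  [with Load=3, Temp=-12]  = -15; Fatigue = |Creep - Load|  [with Creep=-15, Load=3]  = 18.
Change = 8 − 18 = -10.

-10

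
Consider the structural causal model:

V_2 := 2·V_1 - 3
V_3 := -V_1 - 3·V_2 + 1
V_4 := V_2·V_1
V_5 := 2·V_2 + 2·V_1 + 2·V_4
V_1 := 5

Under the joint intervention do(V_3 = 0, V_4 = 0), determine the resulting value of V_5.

Setting V_3 = 0, V_4 = 0 by intervention discards those variables' equations.
V_2 = 2·V_1 - 3  [with V_1=5]  = 7
V_5 = 2·V_2 + 2·V_1 + 2·V_4  [with V_2=7, V_1=5, V_4=0]  = 24

24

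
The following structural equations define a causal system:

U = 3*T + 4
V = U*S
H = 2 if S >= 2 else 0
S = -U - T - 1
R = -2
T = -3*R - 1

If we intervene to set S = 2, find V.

38

Intervening sets S = 2 and removes its equation (S = -U - T - 1).
T = -3*R - 1  [with R=-2]  = 5
U = 3*T + 4  [with T=5]  = 19
V = U*S  [with U=19, S=2]  = 38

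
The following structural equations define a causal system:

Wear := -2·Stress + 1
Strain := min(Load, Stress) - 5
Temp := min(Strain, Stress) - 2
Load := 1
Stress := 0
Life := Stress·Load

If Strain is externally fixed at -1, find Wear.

1

do(Strain=-1) replaces the equation Strain := min(Load, Stress) - 5 with the constant Strain = -1.
Wear is not downstream of the intervention, so its value is determined by the original equations.
Wear = -2·Stress + 1  [with Stress=0]  = 1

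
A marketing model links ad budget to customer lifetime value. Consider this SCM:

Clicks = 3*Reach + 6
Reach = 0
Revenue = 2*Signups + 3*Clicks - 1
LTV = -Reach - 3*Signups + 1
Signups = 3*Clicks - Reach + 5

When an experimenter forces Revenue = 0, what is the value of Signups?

Under do(Revenue=0), the mechanism Revenue = 2*Signups + 3*Clicks - 1 is discarded; Revenue is fixed at 0.
Since Signups is not a descendant of the intervened variable, it is unaffected.
Clicks = 3*Reach + 6  [with Reach=0]  = 6
Signups = 3*Clicks - Reach + 5  [with Clicks=6, Reach=0]  = 23

23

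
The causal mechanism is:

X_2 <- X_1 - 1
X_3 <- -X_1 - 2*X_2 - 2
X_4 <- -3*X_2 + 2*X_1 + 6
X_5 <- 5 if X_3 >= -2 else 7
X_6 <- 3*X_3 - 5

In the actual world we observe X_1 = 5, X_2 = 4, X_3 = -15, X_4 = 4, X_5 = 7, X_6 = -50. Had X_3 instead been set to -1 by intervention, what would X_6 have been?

The intervention breaks the incoming arrows to X_3: X_3 <- -X_1 - 2*X_2 - 2 no longer applies, and X_3 = -1.
X_6 = 3*X_3 - 5  [with X_3=-1]  = -8

-8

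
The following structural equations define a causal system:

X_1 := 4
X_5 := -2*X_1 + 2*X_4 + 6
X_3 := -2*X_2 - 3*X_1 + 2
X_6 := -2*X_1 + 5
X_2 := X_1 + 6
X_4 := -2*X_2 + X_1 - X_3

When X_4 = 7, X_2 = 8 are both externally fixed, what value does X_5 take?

12

The joint intervention fixes X_4 = 7, X_2 = 8, removing each variable's own equation.
X_5 = -2*X_1 + 2*X_4 + 6  [with X_1=4, X_4=7]  = 12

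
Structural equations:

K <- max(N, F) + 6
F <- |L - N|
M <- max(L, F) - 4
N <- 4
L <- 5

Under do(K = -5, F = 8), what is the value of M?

4

Under do(K = -5, F = 8), each intervened variable's structural equation is replaced by its fixed value.
M = max(L, F) - 4  [with L=5, F=8]  = 4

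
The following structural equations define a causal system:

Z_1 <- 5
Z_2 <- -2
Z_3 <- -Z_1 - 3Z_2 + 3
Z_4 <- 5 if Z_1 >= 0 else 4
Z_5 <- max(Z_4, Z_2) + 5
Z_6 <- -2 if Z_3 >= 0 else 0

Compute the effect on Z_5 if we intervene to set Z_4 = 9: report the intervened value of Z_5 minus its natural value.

4

Intervening sets Z_4 = 9 and removes its equation (Z_4 <- 5 if Z_1 >= 0 else 4).
Z_5 = max(Z_4, Z_2) + 5  [with Z_4=9, Z_2=-2]  = 14
Without intervention: Z_4 = 5 if Z_1 >= 0 else 4  [with Z_1=5]  = 5; Z_5 = max(Z_4, Z_2) + 5  [with Z_4=5, Z_2=-2]  = 10.
Change = 14 − 10 = 4.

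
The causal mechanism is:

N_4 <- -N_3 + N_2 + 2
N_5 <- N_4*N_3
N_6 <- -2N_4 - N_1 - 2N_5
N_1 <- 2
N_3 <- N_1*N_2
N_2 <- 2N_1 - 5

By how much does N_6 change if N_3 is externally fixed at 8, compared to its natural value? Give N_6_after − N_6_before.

120

The intervention breaks the incoming arrows to N_3: N_3 <- N_1*N_2 no longer applies, and N_3 = 8.
N_2 = 2N_1 - 5  [with N_1=2]  = -1
N_4 = -N_3 + N_2 + 2  [with N_3=8, N_2=-1]  = -7
N_5 = N_4*N_3  [with N_4=-7, N_3=8]  = -56
N_6 = -2N_4 - N_1 - 2N_5  [with N_4=-7, N_1=2, N_5=-56]  = 124
Without intervention: N_2 = 2N_1 - 5  [with N_1=2]  = -1; N_3 = N_1*N_2  [with N_1=2, N_2=-1]  = -2; N_4 = -N_3 + N_2 + 2  [with N_3=-2, N_2=-1]  = 3; N_5 = N_4*N_3  [with N_4=3, N_3=-2]  = -6; N_6 = -2N_4 - N_1 - 2N_5  [with N_4=3, N_1=2, N_5=-6]  = 4.
Change = 124 − 4 = 120.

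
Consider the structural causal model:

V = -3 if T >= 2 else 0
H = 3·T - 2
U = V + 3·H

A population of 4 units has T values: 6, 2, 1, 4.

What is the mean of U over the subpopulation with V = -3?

27

E[U|V=-3] averages over only the 3 units with V=-3 (T = 6, 2, 4): U = 45, 9, 27, mean 27.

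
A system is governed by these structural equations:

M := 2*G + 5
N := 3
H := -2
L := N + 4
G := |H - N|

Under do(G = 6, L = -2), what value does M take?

Setting G = 6, L = -2 by intervention discards those variables' equations.
M = 2*G + 5  [with G=6]  = 17

17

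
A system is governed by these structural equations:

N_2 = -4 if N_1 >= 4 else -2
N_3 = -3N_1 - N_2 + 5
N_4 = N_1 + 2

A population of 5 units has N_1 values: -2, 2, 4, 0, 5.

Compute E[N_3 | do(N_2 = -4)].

3.6

Every unit gets N_2=-4 under the intervention. N_3 values become 15, 3, -3, 9, -6; E[N_3|do(N_2=-4)] = 3.6.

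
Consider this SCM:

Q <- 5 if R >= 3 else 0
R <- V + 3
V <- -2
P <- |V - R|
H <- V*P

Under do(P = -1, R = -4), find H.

2

The joint intervention fixes P = -1, R = -4, removing each variable's own equation.
H = V*P  [with V=-2, P=-1]  = 2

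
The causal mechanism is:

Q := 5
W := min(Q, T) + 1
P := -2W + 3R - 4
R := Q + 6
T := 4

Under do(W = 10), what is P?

9

Intervening sets W = 10 and removes its equation (W := min(Q, T) + 1).
R = Q + 6  [with Q=5]  = 11
P = -2W + 3R - 4  [with W=10, R=11]  = 9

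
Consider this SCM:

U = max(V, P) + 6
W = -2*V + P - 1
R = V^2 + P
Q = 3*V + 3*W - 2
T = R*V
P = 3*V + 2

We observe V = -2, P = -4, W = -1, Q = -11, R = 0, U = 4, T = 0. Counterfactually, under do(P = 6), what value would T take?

Under do(P=6), the mechanism P = 3*V + 2 is discarded; P is fixed at 6.
R = V^2 + P  [with V=-2, P=6]  = 10
T = R*V  [with R=10, V=-2]  = -20

-20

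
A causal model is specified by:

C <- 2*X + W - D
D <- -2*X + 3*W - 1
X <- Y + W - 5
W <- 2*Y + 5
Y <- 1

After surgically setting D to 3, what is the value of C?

Intervening sets D = 3 and removes its equation (D <- -2*X + 3*W - 1).
W = 2*Y + 5  [with Y=1]  = 7
X = Y + W - 5  [with Y=1, W=7]  = 3
C = 2*X + W - D  [with X=3, W=7, D=3]  = 10

10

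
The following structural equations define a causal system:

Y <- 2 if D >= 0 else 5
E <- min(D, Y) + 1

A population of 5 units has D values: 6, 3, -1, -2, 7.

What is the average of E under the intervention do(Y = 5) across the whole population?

Under do(Y=5), Y's equation is replaced by Y=5 for every unit. Per-unit E: 6, 4, 0, -1, 6. Mean = 3.

3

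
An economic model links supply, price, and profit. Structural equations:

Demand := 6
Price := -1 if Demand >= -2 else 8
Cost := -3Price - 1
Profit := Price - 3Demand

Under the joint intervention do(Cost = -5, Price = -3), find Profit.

-21

The joint intervention fixes Cost = -5, Price = -3, removing each variable's own equation.
Profit = Price - 3Demand  [with Price=-3, Demand=6]  = -21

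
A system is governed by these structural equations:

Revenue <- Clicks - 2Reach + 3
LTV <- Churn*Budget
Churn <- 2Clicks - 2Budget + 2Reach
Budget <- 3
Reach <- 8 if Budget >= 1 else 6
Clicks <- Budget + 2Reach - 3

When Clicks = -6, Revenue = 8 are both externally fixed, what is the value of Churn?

The joint intervention fixes Clicks = -6, Revenue = 8, removing each variable's own equation.
Reach = 8 if Budget >= 1 else 6  [with Budget=3]  = 8
Churn = 2Clicks - 2Budget + 2Reach  [with Clicks=-6, Budget=3, Reach=8]  = -2

-2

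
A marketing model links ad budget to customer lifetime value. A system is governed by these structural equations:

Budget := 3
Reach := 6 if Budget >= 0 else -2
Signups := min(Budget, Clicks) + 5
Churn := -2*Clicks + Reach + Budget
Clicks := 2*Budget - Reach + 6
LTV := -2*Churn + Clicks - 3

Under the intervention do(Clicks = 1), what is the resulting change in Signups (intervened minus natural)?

-2

The intervention breaks the incoming arrows to Clicks: Clicks := 2*Budget - Reach + 6 no longer applies, and Clicks = 1.
Signups = min(Budget, Clicks) + 5  [with Budget=3, Clicks=1]  = 6
Without intervention: Reach = 6 if Budget >= 0 else -2  [with Budget=3]  = 6; Clicks = 2*Budget - Reach + 6  [with Budget=3, Reach=6]  = 6; Signups = min(Budget, Clicks) + 5  [with Budget=3, Clicks=6]  = 8.
Change = 6 − 8 = -2.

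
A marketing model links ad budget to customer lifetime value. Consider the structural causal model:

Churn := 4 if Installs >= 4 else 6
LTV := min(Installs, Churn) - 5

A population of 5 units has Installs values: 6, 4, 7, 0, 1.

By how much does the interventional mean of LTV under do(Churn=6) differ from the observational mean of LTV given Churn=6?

Every unit gets Churn=6 under the intervention. LTV values become 1, -1, 1, -5, -4; E[LTV|do(Churn=6)] = -1.6.
Observing Churn=6 restricts to units where Churn's equation naturally yields 6: Installs ∈ {0, 1}. In that subpopulation LTV = -5, -4, mean -4.5.
Difference = -1.6 − (-4.5) = 2.9.

2.9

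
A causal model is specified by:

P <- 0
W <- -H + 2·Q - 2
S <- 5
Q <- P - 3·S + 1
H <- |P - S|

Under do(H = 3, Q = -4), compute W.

-13

The joint intervention fixes H = 3, Q = -4, removing each variable's own equation.
W = -H + 2·Q - 2  [with H=3, Q=-4]  = -13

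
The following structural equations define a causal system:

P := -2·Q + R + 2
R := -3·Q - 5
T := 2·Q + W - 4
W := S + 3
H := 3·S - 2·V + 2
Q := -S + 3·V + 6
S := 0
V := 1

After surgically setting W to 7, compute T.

The intervention breaks the incoming arrows to W: W := S + 3 no longer applies, and W = 7.
Q = -S + 3·V + 6  [with S=0, V=1]  = 9
T = 2·Q + W - 4  [with Q=9, W=7]  = 21

21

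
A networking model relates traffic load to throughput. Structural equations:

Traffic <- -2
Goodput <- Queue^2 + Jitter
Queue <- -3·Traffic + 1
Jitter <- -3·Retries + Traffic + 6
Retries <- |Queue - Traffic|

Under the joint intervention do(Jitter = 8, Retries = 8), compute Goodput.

The joint intervention fixes Jitter = 8, Retries = 8, removing each variable's own equation.
Queue = -3·Traffic + 1  [with Traffic=-2]  = 7
Goodput = Queue^2 + Jitter  [with Queue=7, Jitter=8]  = 57

57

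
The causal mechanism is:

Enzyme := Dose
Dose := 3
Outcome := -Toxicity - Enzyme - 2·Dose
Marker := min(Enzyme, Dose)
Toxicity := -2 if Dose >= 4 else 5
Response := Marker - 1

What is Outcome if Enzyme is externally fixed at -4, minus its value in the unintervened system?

Under do(Enzyme=-4), the mechanism Enzyme := Dose is discarded; Enzyme is fixed at -4.
Toxicity = -2 if Dose >= 4 else 5  [with Dose=3]  = 5
Outcome = -Toxicity - Enzyme - 2·Dose  [with Toxicity=5, Enzyme=-4, Dose=3]  = -7
Without intervention: Enzyme = Dose  [with Dose=3]  = 3; Toxicity = -2 if Dose >= 4 else 5  [with Dose=3]  = 5; Outcome = -Toxicity - Enzyme - 2·Dose  [with Toxicity=5, Enzyme=3, Dose=3]  = -14.
Change = -7 − (-14) = 7.

7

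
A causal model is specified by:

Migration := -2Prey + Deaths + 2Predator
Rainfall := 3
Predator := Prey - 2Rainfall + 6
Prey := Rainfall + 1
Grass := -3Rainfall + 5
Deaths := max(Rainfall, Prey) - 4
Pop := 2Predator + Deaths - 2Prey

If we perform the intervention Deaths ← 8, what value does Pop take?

8

Under do(Deaths=8), the mechanism Deaths := max(Rainfall, Prey) - 4 is discarded; Deaths is fixed at 8.
Prey = Rainfall + 1  [with Rainfall=3]  = 4
Predator = Prey - 2Rainfall + 6  [with Prey=4, Rainfall=3]  = 4
Pop = 2Predator + Deaths - 2Prey  [with Predator=4, Deaths=8, Prey=4]  = 8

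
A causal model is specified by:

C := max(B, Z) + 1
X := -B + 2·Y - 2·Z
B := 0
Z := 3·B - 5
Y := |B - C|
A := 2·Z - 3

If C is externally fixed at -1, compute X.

Under do(C=-1), the mechanism C := max(B, Z) + 1 is discarded; C is fixed at -1.
Z = 3·B - 5  [with B=0]  = -5
Y = |B - C|  [with B=0, C=-1]  = 1
X = -B + 2·Y - 2·Z  [with B=0, Y=1, Z=-5]  = 12

12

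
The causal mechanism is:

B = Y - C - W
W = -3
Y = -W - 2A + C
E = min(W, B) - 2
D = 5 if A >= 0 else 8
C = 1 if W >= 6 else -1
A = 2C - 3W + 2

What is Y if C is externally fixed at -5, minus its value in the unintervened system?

12

Under do(C=-5), the mechanism C = 1 if W >= 6 else -1 is discarded; C is fixed at -5.
A = 2C - 3W + 2  [with C=-5, W=-3]  = 1
Y = -W - 2A + C  [with W=-3, A=1, C=-5]  = -4
Without intervention: C = 1 if W >= 6 else -1  [with W=-3]  = -1; A = 2C - 3W + 2  [with C=-1, W=-3]  = 9; Y = -W - 2A + C  [with W=-3, A=9, C=-1]  = -16.
Change = -4 − (-16) = 12.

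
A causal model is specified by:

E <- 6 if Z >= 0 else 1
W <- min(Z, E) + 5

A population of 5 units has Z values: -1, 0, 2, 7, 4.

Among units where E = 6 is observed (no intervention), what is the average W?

E[W|E=6] averages over only the 4 units with E=6 (Z = 0, 2, 7, 4): W = 5, 7, 11, 9, mean 8.

8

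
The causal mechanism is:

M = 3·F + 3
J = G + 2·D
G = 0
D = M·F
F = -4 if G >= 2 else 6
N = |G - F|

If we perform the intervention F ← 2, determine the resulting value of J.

Under do(F=2), the mechanism F = -4 if G >= 2 else 6 is discarded; F is fixed at 2.
M = 3·F + 3  [with F=2]  = 9
D = M·F  [with M=9, F=2]  = 18
J = G + 2·D  [with G=0, D=18]  = 36

36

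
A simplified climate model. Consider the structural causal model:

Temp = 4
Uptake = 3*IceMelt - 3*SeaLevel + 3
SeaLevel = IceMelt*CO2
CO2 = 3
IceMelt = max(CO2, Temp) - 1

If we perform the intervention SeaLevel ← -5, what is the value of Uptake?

27

Intervening sets SeaLevel = -5 and removes its equation (SeaLevel = IceMelt*CO2).
IceMelt = max(CO2, Temp) - 1  [with CO2=3, Temp=4]  = 3
Uptake = 3*IceMelt - 3*SeaLevel + 3  [with IceMelt=3, SeaLevel=-5]  = 27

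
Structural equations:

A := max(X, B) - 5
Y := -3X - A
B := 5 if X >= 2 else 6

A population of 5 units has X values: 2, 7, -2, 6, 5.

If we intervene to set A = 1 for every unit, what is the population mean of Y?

-11.8

do(A=1) breaks A's dependence on X. With A=1 fixed, Y across the units is -7, -22, 5, -19, -16, mean -11.8.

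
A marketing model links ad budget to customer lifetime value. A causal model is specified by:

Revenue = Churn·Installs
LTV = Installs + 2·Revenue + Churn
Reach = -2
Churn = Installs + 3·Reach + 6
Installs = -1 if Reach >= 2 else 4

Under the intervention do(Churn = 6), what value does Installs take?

4

Under do(Churn=6), the mechanism Churn = Installs + 3·Reach + 6 is discarded; Churn is fixed at 6.
Since Installs is not a descendant of the intervened variable, it is unaffected.
Installs = -1 if Reach >= 2 else 4  [with Reach=-2]  = 4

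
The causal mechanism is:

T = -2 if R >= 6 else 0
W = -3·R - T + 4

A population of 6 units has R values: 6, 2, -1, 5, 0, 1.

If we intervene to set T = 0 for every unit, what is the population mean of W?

do(T=0) breaks T's dependence on R. With T=0 fixed, W across the units is -14, -2, 7, -11, 4, 1, mean -2.5.

-2.5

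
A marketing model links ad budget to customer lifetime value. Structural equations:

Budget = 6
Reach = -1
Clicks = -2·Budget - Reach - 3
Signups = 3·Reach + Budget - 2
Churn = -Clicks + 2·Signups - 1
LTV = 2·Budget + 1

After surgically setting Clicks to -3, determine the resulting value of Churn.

4

do(Clicks=-3) replaces the equation Clicks = -2·Budget - Reach - 3 with the constant Clicks = -3.
Signups = 3·Reach + Budget - 2  [with Reach=-1, Budget=6]  = 1
Churn = -Clicks + 2·Signups - 1  [with Clicks=-3, Signups=1]  = 4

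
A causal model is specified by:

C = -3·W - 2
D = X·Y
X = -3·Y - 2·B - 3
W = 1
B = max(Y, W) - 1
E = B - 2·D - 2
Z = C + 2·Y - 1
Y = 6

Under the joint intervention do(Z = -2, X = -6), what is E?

75

Under do(Z = -2, X = -6), each intervened variable's structural equation is replaced by its fixed value.
B = max(Y, W) - 1  [with Y=6, W=1]  = 5
D = X·Y  [with X=-6, Y=6]  = -36
E = B - 2·D - 2  [with B=5, D=-36]  = 75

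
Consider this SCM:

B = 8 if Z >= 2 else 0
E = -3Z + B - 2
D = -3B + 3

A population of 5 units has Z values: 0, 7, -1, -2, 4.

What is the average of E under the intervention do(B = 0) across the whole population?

-6.8

The intervention sets B=0 in all 5 units regardless of Z. Recomputing E per unit gives -2, -23, 1, 4, -14; average -6.8.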